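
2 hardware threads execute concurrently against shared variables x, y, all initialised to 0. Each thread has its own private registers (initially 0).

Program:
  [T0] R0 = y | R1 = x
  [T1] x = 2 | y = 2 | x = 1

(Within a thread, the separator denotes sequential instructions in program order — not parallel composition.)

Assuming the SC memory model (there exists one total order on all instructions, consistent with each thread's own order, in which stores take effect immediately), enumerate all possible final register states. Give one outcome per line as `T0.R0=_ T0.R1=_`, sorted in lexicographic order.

outcome vector order: (T0.R0,T0.R1)
|SC outcomes| = 5

T0.R0=0 T0.R1=0
T0.R0=0 T0.R1=1
T0.R0=0 T0.R1=2
T0.R0=2 T0.R1=1
T0.R0=2 T0.R1=2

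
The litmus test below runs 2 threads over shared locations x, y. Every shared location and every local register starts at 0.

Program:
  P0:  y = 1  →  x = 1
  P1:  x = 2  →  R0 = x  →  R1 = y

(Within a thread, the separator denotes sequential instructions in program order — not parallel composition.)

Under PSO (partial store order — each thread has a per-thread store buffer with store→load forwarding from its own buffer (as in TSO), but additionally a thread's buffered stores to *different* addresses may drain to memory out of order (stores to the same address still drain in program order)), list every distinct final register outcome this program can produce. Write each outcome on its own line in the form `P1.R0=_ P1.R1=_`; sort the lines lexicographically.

P1.R0=1 P1.R1=0
P1.R0=1 P1.R1=1
P1.R0=2 P1.R1=0
P1.R0=2 P1.R1=1

outcome vector order: (P1.R0,P1.R1)
|PSO outcomes| = 4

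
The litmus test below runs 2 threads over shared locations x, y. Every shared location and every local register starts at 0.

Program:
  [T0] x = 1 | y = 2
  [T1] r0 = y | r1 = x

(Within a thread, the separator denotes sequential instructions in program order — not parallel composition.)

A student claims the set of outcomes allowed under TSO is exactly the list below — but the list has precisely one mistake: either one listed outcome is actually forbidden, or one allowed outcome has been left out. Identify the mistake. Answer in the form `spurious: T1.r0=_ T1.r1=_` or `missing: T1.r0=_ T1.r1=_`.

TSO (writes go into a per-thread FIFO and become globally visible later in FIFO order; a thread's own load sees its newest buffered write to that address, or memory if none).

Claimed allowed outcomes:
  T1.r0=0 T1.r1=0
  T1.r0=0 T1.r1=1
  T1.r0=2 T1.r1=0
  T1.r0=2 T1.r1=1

spurious: T1.r0=2 T1.r1=0

outcome vector order: (T1.r0,T1.r1)
TSO (3): 0/0 0/1 2/1
claimed∖TSO = {2/0}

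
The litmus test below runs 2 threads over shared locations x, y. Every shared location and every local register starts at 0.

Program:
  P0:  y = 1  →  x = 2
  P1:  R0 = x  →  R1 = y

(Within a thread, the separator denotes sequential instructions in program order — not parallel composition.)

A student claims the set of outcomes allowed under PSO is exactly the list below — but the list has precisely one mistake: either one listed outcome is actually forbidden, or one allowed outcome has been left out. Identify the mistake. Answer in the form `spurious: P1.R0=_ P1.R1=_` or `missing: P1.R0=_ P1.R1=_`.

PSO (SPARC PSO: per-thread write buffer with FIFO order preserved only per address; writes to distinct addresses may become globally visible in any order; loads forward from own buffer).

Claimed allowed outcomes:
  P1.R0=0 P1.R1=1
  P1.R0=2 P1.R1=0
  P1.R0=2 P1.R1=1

outcome vector order: (P1.R0,P1.R1)
[PSO] allowed = {00; 01; 20; 21}
PSO∖claimed = {00}

missing: P1.R0=0 P1.R1=0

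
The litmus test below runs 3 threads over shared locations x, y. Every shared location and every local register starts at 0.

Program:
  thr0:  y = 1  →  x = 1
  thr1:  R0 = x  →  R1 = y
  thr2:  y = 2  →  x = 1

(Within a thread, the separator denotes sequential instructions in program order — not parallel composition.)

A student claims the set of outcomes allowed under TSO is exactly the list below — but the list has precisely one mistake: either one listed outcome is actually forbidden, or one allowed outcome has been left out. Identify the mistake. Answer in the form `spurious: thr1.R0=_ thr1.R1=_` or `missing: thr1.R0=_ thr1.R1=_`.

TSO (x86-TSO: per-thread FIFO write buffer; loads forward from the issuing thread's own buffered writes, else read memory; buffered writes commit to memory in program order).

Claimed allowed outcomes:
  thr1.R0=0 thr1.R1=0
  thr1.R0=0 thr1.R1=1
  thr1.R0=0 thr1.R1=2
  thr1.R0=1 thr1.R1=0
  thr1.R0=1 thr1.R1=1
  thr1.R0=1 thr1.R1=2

spurious: thr1.R0=1 thr1.R1=0

outcome vector order: (thr1.R0,thr1.R1)
TSO: 5 outcomes — {<0 0>; <0 1>; <0 2>; <1 1>; <1 2>}
claimed∖TSO = {<1 0>}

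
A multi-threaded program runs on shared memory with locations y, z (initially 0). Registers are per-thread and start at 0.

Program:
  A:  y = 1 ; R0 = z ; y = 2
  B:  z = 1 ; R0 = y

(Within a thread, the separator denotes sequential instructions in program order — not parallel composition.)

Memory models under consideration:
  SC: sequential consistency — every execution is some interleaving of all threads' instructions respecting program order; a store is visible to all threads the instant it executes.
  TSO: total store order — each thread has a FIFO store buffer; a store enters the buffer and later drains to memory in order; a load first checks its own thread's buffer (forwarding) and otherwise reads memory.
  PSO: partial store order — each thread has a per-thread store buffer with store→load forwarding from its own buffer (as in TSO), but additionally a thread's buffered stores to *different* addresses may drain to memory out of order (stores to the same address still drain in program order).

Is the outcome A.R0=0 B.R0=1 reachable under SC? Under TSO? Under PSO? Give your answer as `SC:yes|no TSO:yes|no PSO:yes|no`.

SC:yes TSO:yes PSO:yes

outcome vector order: (A.R0,B.R0)
SC: 5 outcomes — {0/1 0/2 1/0 1/1 1/2}
TSO: 6 outcomes — {0/0 0/1 0/2 1/0 1/1 1/2}
PSO: 6 outcomes — {0/0 0/1 0/2 1/0 1/1 1/2}
target 0/1 ∈ {SC,TSO,PSO}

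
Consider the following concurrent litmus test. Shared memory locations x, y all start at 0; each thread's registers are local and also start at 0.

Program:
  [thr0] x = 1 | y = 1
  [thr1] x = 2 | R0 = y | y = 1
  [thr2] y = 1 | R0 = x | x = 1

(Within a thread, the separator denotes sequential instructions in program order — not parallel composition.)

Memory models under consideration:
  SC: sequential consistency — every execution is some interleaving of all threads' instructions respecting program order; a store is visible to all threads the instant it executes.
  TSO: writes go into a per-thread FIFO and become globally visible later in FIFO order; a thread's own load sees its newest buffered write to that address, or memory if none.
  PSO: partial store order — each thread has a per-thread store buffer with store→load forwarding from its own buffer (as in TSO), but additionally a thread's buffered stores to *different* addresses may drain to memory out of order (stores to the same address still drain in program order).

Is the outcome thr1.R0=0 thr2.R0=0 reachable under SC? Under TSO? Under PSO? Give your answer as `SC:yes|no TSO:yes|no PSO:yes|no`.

outcome vector order: (thr1.R0,thr2.R0)
under SC → 0/1; 0/2; 1/0; 1/1; 1/2
under TSO → 0/0; 0/1; 0/2; 1/0; 1/1; 1/2
under PSO → 0/0; 0/1; 0/2; 1/0; 1/1; 1/2
target 0/0 ∈ {TSO,PSO}

SC:no TSO:yes PSO:yes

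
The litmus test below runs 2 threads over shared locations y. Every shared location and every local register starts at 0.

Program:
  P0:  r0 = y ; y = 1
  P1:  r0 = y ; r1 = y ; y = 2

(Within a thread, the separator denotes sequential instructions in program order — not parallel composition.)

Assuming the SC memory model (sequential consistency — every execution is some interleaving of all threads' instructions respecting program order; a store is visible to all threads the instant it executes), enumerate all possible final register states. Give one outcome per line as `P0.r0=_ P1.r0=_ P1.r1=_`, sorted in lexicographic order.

P0.r0=0 P1.r0=0 P1.r1=0
P0.r0=0 P1.r0=0 P1.r1=1
P0.r0=0 P1.r0=1 P1.r1=1
P0.r0=2 P1.r0=0 P1.r1=0

outcome vector order: (P0.r0,P1.r0,P1.r1)
|SC outcomes| = 4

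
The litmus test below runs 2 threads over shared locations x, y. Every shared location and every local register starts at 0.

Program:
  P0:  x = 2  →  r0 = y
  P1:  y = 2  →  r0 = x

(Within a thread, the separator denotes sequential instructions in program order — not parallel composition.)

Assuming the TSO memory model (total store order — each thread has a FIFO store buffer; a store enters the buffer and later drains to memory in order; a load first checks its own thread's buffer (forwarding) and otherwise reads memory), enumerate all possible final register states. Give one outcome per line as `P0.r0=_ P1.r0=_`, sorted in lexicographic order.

outcome vector order: (P0.r0,P1.r0)
|TSO outcomes| = 4

P0.r0=0 P1.r0=0
P0.r0=0 P1.r0=2
P0.r0=2 P1.r0=0
P0.r0=2 P1.r0=2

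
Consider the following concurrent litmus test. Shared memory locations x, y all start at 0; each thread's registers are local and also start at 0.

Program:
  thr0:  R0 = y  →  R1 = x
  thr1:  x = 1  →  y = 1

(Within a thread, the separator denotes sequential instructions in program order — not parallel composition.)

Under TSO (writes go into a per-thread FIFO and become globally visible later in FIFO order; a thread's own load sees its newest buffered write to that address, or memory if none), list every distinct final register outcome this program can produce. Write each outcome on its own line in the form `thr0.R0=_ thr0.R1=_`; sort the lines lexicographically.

thr0.R0=0 thr0.R1=0
thr0.R0=0 thr0.R1=1
thr0.R0=1 thr0.R1=1

outcome vector order: (thr0.R0,thr0.R1)
|TSO outcomes| = 3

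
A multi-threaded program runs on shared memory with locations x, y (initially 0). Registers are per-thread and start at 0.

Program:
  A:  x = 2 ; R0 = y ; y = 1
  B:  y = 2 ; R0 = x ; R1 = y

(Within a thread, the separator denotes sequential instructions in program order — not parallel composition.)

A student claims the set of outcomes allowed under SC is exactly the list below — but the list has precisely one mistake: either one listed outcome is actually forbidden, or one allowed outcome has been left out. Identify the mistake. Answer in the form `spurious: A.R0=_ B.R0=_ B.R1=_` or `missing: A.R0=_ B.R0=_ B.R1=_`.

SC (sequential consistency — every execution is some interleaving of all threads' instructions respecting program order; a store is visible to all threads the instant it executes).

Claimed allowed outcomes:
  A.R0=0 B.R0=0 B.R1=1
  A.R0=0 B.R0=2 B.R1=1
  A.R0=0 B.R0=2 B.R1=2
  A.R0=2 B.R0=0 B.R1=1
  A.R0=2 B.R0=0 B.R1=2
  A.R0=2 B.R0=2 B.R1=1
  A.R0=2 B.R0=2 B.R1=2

spurious: A.R0=0 B.R0=0 B.R1=1

outcome vector order: (A.R0,B.R0,B.R1)
SC (6): 021 022 201 202 221 222
claimed∖SC = {001}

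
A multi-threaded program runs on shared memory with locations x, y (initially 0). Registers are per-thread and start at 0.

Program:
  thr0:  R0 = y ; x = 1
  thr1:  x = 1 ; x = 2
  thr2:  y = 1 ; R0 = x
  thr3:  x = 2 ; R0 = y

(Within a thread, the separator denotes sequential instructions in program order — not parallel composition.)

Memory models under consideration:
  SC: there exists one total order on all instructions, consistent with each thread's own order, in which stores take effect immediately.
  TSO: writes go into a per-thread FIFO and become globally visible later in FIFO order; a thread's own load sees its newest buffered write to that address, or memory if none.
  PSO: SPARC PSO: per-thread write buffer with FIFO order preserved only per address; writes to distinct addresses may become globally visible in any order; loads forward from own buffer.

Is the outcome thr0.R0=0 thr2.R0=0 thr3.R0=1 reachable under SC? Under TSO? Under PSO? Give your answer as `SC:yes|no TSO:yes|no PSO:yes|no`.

SC:yes TSO:yes PSO:yes

outcome vector order: (thr0.R0,thr2.R0,thr3.R0)
SC: 10 outcomes — {(0,0,1); (0,1,0); (0,1,1); (0,2,0); (0,2,1); (1,0,1); (1,1,0); (1,1,1); (1,2,0); (1,2,1)}
TSO: 12 outcomes — {(0,0,0); (0,0,1); (0,1,0); (0,1,1); (0,2,0); (0,2,1); (1,0,0); (1,0,1); (1,1,0); (1,1,1); (1,2,0); (1,2,1)}
PSO: 12 outcomes — {(0,0,0); (0,0,1); (0,1,0); (0,1,1); (0,2,0); (0,2,1); (1,0,0); (1,0,1); (1,1,0); (1,1,1); (1,2,0); (1,2,1)}
target (0,0,1) ∈ {SC,TSO,PSO}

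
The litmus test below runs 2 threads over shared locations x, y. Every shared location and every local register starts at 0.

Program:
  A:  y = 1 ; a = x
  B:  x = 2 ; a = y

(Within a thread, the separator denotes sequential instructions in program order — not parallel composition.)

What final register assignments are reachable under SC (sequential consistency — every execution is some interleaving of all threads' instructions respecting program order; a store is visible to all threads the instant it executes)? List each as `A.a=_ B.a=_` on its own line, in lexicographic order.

A.a=0 B.a=1
A.a=2 B.a=0
A.a=2 B.a=1

outcome vector order: (A.a,B.a)
|SC outcomes| = 3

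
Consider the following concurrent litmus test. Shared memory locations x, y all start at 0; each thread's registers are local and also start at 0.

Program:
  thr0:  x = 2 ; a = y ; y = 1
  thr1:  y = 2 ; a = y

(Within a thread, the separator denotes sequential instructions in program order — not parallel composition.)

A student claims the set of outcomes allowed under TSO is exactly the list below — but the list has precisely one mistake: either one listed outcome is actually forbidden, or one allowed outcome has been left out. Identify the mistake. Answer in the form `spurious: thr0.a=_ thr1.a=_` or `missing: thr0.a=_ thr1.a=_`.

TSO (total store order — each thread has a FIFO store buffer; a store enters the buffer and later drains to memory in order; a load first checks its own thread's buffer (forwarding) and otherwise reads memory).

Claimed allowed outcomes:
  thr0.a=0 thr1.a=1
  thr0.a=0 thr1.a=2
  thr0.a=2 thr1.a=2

outcome vector order: (thr0.a,thr1.a)
under TSO → 01; 02; 21; 22
TSO∖claimed = {21}

missing: thr0.a=2 thr1.a=1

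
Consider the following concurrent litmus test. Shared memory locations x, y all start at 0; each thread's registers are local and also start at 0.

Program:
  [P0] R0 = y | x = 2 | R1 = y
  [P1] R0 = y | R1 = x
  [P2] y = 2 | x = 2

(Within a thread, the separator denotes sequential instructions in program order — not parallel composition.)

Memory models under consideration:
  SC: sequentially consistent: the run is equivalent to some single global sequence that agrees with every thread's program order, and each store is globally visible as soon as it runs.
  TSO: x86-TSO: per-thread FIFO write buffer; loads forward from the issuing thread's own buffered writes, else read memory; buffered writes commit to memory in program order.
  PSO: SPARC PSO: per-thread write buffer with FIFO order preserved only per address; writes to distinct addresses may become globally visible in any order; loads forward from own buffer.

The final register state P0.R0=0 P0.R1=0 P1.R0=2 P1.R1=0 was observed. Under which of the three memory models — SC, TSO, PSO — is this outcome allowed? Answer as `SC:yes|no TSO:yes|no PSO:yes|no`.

SC:no TSO:yes PSO:yes

outcome vector order: (P0.R0,P0.R1,P1.R0,P1.R1)
SC (11): 0000; 0002; 0022; 0200; 0202; 0220; 0222; 2200; 2202; 2220; 2222
TSO (12): 0000; 0002; 0020; 0022; 0200; 0202; 0220; 0222; 2200; 2202; 2220; 2222
PSO (12): 0000; 0002; 0020; 0022; 0200; 0202; 0220; 0222; 2200; 2202; 2220; 2222
target 0020 ∈ {TSO,PSO}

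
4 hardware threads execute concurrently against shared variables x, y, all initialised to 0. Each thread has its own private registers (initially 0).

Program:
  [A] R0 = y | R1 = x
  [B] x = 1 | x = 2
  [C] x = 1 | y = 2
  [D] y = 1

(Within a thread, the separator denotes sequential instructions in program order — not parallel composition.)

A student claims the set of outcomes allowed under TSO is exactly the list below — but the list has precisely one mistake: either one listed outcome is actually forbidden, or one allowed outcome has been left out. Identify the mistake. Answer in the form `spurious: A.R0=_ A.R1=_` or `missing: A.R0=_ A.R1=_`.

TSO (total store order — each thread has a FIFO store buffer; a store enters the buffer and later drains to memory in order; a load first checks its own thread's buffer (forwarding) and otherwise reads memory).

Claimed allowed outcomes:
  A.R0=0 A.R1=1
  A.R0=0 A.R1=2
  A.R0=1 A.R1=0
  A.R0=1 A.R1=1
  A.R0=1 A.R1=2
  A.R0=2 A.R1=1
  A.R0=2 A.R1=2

missing: A.R0=0 A.R1=0

outcome vector order: (A.R0,A.R1)
TSO (8): 0/0, 0/1, 0/2, 1/0, 1/1, 1/2, 2/1, 2/2
TSO∖claimed = {0/0}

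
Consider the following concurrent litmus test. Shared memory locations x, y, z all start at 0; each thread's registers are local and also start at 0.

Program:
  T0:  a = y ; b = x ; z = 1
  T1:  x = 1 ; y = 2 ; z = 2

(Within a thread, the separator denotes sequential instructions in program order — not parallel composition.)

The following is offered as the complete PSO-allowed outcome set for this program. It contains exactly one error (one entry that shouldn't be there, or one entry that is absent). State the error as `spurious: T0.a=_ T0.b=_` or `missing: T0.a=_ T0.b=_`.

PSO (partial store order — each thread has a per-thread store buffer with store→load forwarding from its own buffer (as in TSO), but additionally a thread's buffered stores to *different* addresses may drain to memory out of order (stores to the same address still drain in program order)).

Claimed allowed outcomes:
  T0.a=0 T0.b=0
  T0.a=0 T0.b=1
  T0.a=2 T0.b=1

missing: T0.a=2 T0.b=0

outcome vector order: (T0.a,T0.b)
under PSO → (0,0) (0,1) (2,0) (2,1)
PSO∖claimed = {(2,0)}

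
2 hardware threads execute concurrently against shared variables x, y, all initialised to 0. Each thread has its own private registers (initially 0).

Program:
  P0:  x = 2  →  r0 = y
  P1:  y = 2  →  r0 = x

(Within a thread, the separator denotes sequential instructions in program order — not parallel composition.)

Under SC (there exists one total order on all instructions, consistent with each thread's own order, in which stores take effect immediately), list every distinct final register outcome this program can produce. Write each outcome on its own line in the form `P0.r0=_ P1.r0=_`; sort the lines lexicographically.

outcome vector order: (P0.r0,P1.r0)
|SC outcomes| = 3

P0.r0=0 P1.r0=2
P0.r0=2 P1.r0=0
P0.r0=2 P1.r0=2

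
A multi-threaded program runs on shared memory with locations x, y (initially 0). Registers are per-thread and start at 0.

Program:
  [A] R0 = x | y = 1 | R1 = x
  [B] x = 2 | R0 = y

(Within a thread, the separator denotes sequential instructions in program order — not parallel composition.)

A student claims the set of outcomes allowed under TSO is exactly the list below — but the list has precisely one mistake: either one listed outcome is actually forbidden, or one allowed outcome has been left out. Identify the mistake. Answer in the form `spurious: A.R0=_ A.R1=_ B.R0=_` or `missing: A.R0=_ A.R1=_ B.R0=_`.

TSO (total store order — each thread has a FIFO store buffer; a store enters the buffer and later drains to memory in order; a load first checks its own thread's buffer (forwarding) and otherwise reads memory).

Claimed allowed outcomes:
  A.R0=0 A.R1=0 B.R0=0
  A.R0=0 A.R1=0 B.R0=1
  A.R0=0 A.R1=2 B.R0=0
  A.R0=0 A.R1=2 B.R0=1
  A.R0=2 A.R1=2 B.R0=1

outcome vector order: (A.R0,A.R1,B.R0)
TSO (6): <0 0 0>; <0 0 1>; <0 2 0>; <0 2 1>; <2 2 0>; <2 2 1>
TSO∖claimed = {<2 2 0>}

missing: A.R0=2 A.R1=2 B.R0=0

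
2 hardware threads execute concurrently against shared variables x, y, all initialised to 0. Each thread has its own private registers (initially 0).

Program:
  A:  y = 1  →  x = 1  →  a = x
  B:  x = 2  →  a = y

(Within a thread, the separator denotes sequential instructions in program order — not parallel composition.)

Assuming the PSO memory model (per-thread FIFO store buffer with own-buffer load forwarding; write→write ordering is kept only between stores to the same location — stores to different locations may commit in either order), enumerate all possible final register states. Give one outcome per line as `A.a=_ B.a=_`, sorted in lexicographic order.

A.a=1 B.a=0
A.a=1 B.a=1
A.a=2 B.a=0
A.a=2 B.a=1

outcome vector order: (A.a,B.a)
|PSO outcomes| = 4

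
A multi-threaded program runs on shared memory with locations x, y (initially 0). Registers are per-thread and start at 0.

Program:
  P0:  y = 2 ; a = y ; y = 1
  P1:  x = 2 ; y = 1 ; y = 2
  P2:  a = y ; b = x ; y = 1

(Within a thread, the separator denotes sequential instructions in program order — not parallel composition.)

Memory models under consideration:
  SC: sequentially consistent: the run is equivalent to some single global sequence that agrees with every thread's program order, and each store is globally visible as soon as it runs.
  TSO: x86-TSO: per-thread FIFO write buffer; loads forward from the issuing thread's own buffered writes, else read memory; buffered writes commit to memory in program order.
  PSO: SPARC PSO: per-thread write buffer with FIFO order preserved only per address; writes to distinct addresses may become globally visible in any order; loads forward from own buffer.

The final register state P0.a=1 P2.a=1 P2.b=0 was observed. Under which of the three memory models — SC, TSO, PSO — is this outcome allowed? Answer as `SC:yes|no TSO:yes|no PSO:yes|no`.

outcome vector order: (P0.a,P2.a,P2.b)
SC: 11 outcomes — {(1,0,0) (1,0,2) (1,1,2) (1,2,0) (1,2,2) (2,0,0) (2,0,2) (2,1,0) (2,1,2) (2,2,0) (2,2,2)}
TSO: 11 outcomes — {(1,0,0) (1,0,2) (1,1,2) (1,2,0) (1,2,2) (2,0,0) (2,0,2) (2,1,0) (2,1,2) (2,2,0) (2,2,2)}
PSO: 12 outcomes — {(1,0,0) (1,0,2) (1,1,0) (1,1,2) (1,2,0) (1,2,2) (2,0,0) (2,0,2) (2,1,0) (2,1,2) (2,2,0) (2,2,2)}
target (1,1,0) ∈ {PSO}

SC:no TSO:no PSO:yes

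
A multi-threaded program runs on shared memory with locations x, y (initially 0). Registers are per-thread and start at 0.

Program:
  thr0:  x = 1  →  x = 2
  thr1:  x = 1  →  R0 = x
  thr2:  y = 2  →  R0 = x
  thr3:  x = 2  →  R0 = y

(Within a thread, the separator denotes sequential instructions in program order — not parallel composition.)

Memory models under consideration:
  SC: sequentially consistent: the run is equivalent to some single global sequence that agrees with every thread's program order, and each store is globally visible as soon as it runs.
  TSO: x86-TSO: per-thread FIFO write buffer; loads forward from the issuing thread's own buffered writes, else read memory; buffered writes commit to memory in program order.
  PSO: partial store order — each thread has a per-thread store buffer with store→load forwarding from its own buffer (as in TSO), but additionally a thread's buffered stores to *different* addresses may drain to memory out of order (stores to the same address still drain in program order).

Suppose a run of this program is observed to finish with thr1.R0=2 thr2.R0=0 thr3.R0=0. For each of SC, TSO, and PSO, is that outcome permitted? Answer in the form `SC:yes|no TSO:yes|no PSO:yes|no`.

outcome vector order: (thr1.R0,thr2.R0,thr3.R0)
SC (10): (1,0,2) (1,1,0) (1,1,2) (1,2,0) (1,2,2) (2,0,2) (2,1,0) (2,1,2) (2,2,0) (2,2,2)
TSO (12): (1,0,0) (1,0,2) (1,1,0) (1,1,2) (1,2,0) (1,2,2) (2,0,0) (2,0,2) (2,1,0) (2,1,2) (2,2,0) (2,2,2)
PSO (12): (1,0,0) (1,0,2) (1,1,0) (1,1,2) (1,2,0) (1,2,2) (2,0,0) (2,0,2) (2,1,0) (2,1,2) (2,2,0) (2,2,2)
target (2,0,0) ∈ {TSO,PSO}

SC:no TSO:yes PSO:yes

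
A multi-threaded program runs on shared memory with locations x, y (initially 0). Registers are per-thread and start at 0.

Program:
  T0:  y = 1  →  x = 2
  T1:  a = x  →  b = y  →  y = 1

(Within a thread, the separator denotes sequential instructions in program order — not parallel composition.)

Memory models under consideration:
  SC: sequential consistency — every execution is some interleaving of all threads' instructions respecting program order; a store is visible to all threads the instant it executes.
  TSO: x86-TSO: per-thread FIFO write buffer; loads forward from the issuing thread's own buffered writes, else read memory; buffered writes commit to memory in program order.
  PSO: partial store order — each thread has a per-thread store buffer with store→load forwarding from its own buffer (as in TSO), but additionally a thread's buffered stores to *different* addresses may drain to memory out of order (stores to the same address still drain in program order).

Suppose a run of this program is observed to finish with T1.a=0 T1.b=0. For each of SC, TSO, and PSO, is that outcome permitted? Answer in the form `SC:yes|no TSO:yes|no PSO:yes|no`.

SC:yes TSO:yes PSO:yes

outcome vector order: (T1.a,T1.b)
under SC → 0/0; 0/1; 2/1
under TSO → 0/0; 0/1; 2/1
under PSO → 0/0; 0/1; 2/0; 2/1
target 0/0 ∈ {SC,TSO,PSO}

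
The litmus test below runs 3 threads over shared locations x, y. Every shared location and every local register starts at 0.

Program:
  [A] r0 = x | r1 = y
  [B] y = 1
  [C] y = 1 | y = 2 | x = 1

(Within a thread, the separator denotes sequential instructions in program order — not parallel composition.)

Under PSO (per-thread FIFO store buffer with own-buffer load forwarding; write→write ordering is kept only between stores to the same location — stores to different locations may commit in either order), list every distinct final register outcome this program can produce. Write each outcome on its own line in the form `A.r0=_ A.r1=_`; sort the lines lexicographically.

A.r0=0 A.r1=0
A.r0=0 A.r1=1
A.r0=0 A.r1=2
A.r0=1 A.r1=0
A.r0=1 A.r1=1
A.r0=1 A.r1=2

outcome vector order: (A.r0,A.r1)
|PSO outcomes| = 6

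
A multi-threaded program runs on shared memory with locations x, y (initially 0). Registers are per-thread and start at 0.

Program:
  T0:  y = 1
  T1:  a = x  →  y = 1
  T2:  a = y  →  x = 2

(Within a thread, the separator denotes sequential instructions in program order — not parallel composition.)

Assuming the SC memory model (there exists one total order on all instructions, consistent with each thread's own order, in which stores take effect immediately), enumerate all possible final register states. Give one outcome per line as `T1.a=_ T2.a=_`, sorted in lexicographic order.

outcome vector order: (T1.a,T2.a)
|SC outcomes| = 4

T1.a=0 T2.a=0
T1.a=0 T2.a=1
T1.a=2 T2.a=0
T1.a=2 T2.a=1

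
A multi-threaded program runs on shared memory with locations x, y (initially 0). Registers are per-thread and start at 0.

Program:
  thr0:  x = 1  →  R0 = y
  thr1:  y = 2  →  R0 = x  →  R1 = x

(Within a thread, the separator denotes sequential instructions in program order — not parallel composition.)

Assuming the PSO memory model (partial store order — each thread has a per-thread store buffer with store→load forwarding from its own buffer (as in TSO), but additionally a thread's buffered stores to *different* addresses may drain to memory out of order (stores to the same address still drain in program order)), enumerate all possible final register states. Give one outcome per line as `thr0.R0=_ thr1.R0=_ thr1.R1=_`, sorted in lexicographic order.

thr0.R0=0 thr1.R0=0 thr1.R1=0
thr0.R0=0 thr1.R0=0 thr1.R1=1
thr0.R0=0 thr1.R0=1 thr1.R1=1
thr0.R0=2 thr1.R0=0 thr1.R1=0
thr0.R0=2 thr1.R0=0 thr1.R1=1
thr0.R0=2 thr1.R0=1 thr1.R1=1

outcome vector order: (thr0.R0,thr1.R0,thr1.R1)
|PSO outcomes| = 6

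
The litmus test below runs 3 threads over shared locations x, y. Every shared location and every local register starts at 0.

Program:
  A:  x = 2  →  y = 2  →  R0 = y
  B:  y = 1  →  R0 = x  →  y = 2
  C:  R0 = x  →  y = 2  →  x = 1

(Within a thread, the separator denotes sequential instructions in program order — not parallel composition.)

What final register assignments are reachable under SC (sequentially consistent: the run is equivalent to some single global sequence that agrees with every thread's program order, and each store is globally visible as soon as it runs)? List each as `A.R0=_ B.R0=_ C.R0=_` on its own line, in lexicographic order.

outcome vector order: (A.R0,B.R0,C.R0)
|SC outcomes| = 10

A.R0=1 B.R0=1 C.R0=0
A.R0=1 B.R0=1 C.R0=2
A.R0=1 B.R0=2 C.R0=0
A.R0=1 B.R0=2 C.R0=2
A.R0=2 B.R0=0 C.R0=0
A.R0=2 B.R0=0 C.R0=2
A.R0=2 B.R0=1 C.R0=0
A.R0=2 B.R0=1 C.R0=2
A.R0=2 B.R0=2 C.R0=0
A.R0=2 B.R0=2 C.R0=2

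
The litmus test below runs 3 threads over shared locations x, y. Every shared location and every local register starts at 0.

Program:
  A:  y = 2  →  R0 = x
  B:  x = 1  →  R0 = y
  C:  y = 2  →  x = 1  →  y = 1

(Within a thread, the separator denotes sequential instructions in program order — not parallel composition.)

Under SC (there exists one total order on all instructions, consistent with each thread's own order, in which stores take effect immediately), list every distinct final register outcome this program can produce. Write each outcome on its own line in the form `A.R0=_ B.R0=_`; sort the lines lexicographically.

A.R0=0 B.R0=1
A.R0=0 B.R0=2
A.R0=1 B.R0=0
A.R0=1 B.R0=1
A.R0=1 B.R0=2

outcome vector order: (A.R0,B.R0)
|SC outcomes| = 5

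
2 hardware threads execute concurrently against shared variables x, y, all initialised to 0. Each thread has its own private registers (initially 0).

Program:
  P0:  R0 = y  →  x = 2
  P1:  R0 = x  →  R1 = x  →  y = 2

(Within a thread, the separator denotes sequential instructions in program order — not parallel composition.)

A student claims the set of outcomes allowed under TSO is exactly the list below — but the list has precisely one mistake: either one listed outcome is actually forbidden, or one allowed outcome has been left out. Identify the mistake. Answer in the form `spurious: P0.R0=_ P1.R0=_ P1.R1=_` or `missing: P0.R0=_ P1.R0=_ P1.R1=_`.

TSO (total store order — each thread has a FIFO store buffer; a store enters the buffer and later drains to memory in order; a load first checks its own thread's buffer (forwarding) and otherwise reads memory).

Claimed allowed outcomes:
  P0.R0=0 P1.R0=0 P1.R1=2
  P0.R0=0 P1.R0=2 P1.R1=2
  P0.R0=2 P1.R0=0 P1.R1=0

missing: P0.R0=0 P1.R0=0 P1.R1=0

outcome vector order: (P0.R0,P1.R0,P1.R1)
TSO (4): 000; 002; 022; 200
TSO∖claimed = {000}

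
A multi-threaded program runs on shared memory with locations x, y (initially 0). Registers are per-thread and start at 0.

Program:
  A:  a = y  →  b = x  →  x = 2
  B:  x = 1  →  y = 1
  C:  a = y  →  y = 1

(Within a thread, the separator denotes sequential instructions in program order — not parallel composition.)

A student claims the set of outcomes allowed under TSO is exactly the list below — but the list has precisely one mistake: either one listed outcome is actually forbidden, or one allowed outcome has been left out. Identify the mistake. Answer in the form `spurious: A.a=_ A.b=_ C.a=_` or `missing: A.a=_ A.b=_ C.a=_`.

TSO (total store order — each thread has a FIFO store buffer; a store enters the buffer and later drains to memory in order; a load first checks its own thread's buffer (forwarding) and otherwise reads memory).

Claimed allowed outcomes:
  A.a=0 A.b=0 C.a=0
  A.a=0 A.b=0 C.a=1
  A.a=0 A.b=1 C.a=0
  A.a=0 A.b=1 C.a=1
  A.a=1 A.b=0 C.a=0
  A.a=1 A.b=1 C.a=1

missing: A.a=1 A.b=1 C.a=0

outcome vector order: (A.a,A.b,C.a)
[TSO] allowed = {<0 0 0> <0 0 1> <0 1 0> <0 1 1> <1 0 0> <1 1 0> <1 1 1>}
TSO∖claimed = {<1 1 0>}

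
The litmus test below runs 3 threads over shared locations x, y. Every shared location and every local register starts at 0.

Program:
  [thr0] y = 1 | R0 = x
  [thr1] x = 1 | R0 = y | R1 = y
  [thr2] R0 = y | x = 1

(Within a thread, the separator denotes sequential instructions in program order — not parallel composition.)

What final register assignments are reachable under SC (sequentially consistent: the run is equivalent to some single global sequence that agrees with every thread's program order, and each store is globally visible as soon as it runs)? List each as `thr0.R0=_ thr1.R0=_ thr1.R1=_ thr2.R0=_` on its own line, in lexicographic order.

outcome vector order: (thr0.R0,thr1.R0,thr1.R1,thr2.R0)
|SC outcomes| = 8

thr0.R0=0 thr1.R0=1 thr1.R1=1 thr2.R0=0
thr0.R0=0 thr1.R0=1 thr1.R1=1 thr2.R0=1
thr0.R0=1 thr1.R0=0 thr1.R1=0 thr2.R0=0
thr0.R0=1 thr1.R0=0 thr1.R1=0 thr2.R0=1
thr0.R0=1 thr1.R0=0 thr1.R1=1 thr2.R0=0
thr0.R0=1 thr1.R0=0 thr1.R1=1 thr2.R0=1
thr0.R0=1 thr1.R0=1 thr1.R1=1 thr2.R0=0
thr0.R0=1 thr1.R0=1 thr1.R1=1 thr2.R0=1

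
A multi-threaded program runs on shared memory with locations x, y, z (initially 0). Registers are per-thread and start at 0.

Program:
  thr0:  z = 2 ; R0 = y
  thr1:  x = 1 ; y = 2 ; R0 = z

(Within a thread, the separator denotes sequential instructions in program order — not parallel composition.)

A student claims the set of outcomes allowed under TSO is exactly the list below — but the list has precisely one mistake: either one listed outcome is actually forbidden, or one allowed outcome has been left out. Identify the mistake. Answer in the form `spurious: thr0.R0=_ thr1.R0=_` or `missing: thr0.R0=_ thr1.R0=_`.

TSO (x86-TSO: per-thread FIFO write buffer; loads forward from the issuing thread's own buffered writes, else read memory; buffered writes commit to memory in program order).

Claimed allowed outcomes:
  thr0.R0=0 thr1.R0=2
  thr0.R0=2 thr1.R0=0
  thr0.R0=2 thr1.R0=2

missing: thr0.R0=0 thr1.R0=0

outcome vector order: (thr0.R0,thr1.R0)
[TSO] allowed = {0/0, 0/2, 2/0, 2/2}
TSO∖claimed = {0/0}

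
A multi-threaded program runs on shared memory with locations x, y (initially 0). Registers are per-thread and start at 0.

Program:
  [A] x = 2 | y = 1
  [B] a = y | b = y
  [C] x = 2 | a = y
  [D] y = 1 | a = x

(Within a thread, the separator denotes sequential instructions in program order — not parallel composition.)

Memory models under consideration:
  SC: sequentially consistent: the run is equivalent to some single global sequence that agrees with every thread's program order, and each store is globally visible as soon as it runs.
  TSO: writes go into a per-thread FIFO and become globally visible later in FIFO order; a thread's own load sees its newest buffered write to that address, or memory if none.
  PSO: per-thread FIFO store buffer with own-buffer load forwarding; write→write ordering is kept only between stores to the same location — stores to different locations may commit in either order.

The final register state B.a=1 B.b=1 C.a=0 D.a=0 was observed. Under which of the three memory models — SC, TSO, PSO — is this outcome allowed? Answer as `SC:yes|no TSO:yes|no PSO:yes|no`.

SC:no TSO:yes PSO:yes

outcome vector order: (B.a,B.b,C.a,D.a)
SC: 9 outcomes — {0002; 0010; 0012; 0102; 0110; 0112; 1102; 1110; 1112}
TSO: 12 outcomes — {0000; 0002; 0010; 0012; 0100; 0102; 0110; 0112; 1100; 1102; 1110; 1112}
PSO: 12 outcomes — {0000; 0002; 0010; 0012; 0100; 0102; 0110; 0112; 1100; 1102; 1110; 1112}
target 1100 ∈ {TSO,PSO}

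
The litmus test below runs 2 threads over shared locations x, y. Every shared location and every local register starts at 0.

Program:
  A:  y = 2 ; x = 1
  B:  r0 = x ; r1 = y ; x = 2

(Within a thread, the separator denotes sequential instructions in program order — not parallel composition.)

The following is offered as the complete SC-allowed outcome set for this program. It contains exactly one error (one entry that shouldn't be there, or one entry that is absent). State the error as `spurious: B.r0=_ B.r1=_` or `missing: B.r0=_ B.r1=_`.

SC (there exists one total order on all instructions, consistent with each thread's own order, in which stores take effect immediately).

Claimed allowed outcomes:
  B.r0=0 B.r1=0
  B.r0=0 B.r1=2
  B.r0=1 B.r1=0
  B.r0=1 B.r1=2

outcome vector order: (B.r0,B.r1)
under SC → 0/0 0/2 1/2
claimed∖SC = {1/0}

spurious: B.r0=1 B.r1=0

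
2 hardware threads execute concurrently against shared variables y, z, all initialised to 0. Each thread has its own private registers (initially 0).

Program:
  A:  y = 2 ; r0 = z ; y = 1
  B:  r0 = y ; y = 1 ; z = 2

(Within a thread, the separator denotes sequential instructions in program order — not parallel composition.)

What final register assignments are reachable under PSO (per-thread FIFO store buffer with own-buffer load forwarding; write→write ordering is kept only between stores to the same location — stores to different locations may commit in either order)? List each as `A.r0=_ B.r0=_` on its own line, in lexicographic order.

A.r0=0 B.r0=0
A.r0=0 B.r0=1
A.r0=0 B.r0=2
A.r0=2 B.r0=0
A.r0=2 B.r0=2

outcome vector order: (A.r0,B.r0)
|PSO outcomes| = 5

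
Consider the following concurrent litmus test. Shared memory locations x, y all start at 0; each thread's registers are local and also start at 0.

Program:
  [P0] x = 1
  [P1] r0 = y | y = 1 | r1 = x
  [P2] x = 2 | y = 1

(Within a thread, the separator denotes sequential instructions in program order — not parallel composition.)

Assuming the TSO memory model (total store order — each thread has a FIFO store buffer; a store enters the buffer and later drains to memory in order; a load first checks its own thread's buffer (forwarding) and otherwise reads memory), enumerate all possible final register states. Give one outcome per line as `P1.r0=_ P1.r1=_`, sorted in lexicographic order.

P1.r0=0 P1.r1=0
P1.r0=0 P1.r1=1
P1.r0=0 P1.r1=2
P1.r0=1 P1.r1=1
P1.r0=1 P1.r1=2

outcome vector order: (P1.r0,P1.r1)
|TSO outcomes| = 5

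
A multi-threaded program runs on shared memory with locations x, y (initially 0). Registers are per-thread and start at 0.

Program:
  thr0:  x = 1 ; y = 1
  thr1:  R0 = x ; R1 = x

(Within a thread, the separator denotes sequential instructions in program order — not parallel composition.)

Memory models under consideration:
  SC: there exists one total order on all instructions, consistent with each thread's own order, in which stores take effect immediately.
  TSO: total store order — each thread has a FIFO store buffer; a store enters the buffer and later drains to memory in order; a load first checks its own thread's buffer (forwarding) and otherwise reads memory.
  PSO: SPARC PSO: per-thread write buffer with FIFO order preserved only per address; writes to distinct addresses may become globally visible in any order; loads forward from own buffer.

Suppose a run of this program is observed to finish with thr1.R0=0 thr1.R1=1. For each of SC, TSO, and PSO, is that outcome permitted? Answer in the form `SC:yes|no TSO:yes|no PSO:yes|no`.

outcome vector order: (thr1.R0,thr1.R1)
SC: 3 outcomes — {(0,0); (0,1); (1,1)}
TSO: 3 outcomes — {(0,0); (0,1); (1,1)}
PSO: 3 outcomes — {(0,0); (0,1); (1,1)}
target (0,1) ∈ {SC,TSO,PSO}

SC:yes TSO:yes PSO:yes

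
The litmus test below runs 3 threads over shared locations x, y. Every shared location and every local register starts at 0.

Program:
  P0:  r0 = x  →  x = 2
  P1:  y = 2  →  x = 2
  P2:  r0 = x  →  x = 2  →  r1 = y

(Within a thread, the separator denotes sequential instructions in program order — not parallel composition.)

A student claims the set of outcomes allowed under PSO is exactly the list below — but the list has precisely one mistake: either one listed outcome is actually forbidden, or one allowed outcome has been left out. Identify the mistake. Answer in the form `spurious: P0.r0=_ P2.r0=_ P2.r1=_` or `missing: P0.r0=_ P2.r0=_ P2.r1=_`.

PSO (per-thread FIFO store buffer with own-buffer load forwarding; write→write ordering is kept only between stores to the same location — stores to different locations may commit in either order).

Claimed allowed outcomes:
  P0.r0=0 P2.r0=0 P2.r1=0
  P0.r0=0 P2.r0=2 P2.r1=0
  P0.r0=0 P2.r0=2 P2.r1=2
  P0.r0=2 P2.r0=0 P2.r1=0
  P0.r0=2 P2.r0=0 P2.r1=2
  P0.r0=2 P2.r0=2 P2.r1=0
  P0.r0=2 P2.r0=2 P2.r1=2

missing: P0.r0=0 P2.r0=0 P2.r1=2

outcome vector order: (P0.r0,P2.r0,P2.r1)
PSO (8): <0 0 0> <0 0 2> <0 2 0> <0 2 2> <2 0 0> <2 0 2> <2 2 0> <2 2 2>
PSO∖claimed = {<0 0 2>}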